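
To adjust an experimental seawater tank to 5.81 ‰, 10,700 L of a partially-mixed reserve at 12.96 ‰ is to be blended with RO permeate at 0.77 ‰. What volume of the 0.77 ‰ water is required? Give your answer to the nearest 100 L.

Salt balance: 10,700×12.96 + V×0.77 = (10,700+V)×5.81
138,672 + 0.77V = 62,167 + 5.81V
76,505 = 5.04V
V = 15,179.56 L

15200 L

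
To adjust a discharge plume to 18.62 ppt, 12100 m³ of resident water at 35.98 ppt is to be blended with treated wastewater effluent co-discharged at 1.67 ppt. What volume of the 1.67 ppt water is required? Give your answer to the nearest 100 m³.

Salt balance: 12,100×35.98 + V×1.67 = (12,100+V)×18.62
435,358 + 1.67V = 225,302 + 18.62V
210,056 = 16.95V
V = 12,392.68 m³

12400 m³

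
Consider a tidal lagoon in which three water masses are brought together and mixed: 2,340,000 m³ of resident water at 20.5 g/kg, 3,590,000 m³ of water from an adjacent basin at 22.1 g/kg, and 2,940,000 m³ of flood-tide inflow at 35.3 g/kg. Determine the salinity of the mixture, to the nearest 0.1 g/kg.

Conserving salt mass:
salt = 2,340,000×20.5 + 3,590,000×22.1 + 2,940,000×35.3 = 47,970,000 + 79,339,000 + 103,782,000 = 231,091,000
volume = 2,340,000 + 3,590,000 + 2,940,000 = 8,870,000 m³
S = 231,091,000 / 8,870,000 = 26.053 g/kg

26.1 g/kg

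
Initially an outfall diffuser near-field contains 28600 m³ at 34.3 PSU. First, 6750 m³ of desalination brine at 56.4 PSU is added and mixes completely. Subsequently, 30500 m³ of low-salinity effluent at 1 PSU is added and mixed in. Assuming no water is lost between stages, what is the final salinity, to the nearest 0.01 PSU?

Salt balance:
Initial salt = 28,600×34.3 = 980,980
After stage 1: salt = 980,980 + 6,750×56.4 = 1,361,680; volume = 35,350 m³; S = 38.52 PSU
After stage 2: salt = 1,361,680 + 30,500×1 = 1,392,180; volume = 65,850 m³
S = 1,392,180 / 65,850 = 21.1417 PSU

21.14 PSU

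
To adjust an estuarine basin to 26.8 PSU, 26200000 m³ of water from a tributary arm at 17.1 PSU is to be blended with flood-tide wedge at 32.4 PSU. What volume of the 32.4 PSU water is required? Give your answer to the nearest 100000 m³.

45400000 m³

Salt balance: 26,200,000×17.1 + V×32.4 = (26,200,000+V)×26.8
448,020,000 + 32.4V = 702,160,000 + 26.8V
254,140,000 = 5.6V
V = 45,382,142.86 m³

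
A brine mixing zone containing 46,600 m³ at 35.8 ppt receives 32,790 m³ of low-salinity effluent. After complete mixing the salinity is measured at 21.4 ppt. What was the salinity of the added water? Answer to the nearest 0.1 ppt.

0.9 ppt

Salt balance: 46,600×35.8 + 32,790×S = 79,390×21.4
1,668,280 + 32,790·S = 1,698,946
S = (1,698,946 − 1,668,280) / 32,790 = 0.9352 ppt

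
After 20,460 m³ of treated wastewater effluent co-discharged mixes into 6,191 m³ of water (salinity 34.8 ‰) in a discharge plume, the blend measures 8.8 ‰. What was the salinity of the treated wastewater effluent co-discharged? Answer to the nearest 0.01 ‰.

0.93 ‰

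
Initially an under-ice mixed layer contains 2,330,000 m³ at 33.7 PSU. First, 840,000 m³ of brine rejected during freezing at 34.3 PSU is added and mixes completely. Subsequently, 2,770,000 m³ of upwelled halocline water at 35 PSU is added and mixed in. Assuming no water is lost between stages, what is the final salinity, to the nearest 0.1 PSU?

34.4 PSU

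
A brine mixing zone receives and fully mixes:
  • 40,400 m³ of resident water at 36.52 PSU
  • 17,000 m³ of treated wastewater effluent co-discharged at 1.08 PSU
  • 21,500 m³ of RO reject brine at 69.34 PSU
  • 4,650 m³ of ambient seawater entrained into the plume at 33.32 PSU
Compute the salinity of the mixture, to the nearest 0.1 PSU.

Total salt / total volume:
salt = 40,400×36.52 + 17,000×1.08 + 21,500×69.34 + 4,650×33.32 = 1,475,408 + 18,360 + 1,490,810 + 154,938 = 3,139,516
volume = 40,400 + 17,000 + 21,500 + 4,650 = 83,550 m³
S = 3,139,516 / 83,550 = 37.576 PSU

37.6 PSU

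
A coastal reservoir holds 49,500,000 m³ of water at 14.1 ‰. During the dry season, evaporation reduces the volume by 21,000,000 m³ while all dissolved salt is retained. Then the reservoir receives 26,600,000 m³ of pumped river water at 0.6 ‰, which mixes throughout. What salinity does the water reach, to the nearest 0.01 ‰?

12.96 ‰

After evaporation: salt = 49,500,000×14.1 = 697,950,000; volume = 49,500,000 − 21,000,000 = 28,500,000 m³
After mixing: salt = 697,950,000 + 26,600,000×0.6 = 713,910,000; volume = 28,500,000 + 26,600,000 = 55,100,000 m³
S = 713,910,000 / 55,100,000 = 12.9566 ‰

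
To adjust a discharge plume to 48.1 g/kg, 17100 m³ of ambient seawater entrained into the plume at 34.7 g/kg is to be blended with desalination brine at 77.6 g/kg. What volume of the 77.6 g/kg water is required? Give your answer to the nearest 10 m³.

7770 m³

Salt balance: 17,100×34.7 + V×77.6 = (17,100+V)×48.1
593,370 + 77.6V = 822,510 + 48.1V
229,140 = 29.5V
V = 7,767.46 m³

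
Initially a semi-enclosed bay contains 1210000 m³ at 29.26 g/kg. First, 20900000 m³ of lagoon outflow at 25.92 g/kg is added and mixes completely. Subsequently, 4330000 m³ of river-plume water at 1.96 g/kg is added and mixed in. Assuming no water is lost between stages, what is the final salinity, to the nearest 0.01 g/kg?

22.15 g/kg

Total salt / total volume:
Initial salt = 1,210,000×29.26 = 35,404,600
After stage 1: salt = 35,404,600 + 20,900,000×25.92 = 577,132,600; volume = 22,110,000 m³; S = 26.103 g/kg
After stage 2: salt = 577,132,600 + 4,330,000×1.96 = 585,619,400; volume = 26,440,000 m³
S = 585,619,400 / 26,440,000 = 22.149 g/kg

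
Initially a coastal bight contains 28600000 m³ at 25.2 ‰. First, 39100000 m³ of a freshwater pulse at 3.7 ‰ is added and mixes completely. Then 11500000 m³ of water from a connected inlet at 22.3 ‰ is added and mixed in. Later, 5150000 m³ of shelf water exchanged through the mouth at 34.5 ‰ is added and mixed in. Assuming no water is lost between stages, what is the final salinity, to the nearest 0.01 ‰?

15.41 ‰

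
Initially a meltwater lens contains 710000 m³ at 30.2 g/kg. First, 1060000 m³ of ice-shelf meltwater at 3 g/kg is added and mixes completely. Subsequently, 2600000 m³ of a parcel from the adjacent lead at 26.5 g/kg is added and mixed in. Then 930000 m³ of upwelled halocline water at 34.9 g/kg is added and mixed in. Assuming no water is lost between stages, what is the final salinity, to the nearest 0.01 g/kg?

23.77 g/kg

Conserving salt mass:
Initial salt = 710,000×30.2 = 21,442,000
After stage 1: salt = 21,442,000 + 1,060,000×3 = 24,622,000; volume = 1,770,000 m³; S = 13.911 g/kg
After stage 2: salt = 24,622,000 + 2,600,000×26.5 = 93,522,000; volume = 4,370,000 m³; S = 21.401 g/kg
After stage 3: salt = 93,522,000 + 930,000×34.9 = 125,979,000; volume = 5,300,000 m³
S = 125,979,000 / 5,300,000 = 23.7696 g/kg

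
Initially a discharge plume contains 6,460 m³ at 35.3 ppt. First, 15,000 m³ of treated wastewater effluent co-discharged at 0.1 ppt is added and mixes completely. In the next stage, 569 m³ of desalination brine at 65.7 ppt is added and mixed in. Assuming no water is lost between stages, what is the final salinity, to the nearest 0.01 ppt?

12.12 ppt

Mass of salt is conserved:
Initial salt = 6,460×35.3 = 228,038
After stage 1: salt = 228,038 + 15,000×0.1 = 229,538; volume = 21,460 m³; S = 10.696 ppt
After stage 2: salt = 229,538 + 569×65.7 = 266,921.3; volume = 22,029 m³
S = 266,921.3 / 22,029 = 12.1168 ppt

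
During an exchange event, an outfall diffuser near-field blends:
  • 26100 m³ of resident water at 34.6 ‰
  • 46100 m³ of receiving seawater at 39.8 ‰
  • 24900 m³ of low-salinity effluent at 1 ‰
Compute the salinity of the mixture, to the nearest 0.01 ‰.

By conservation of dissolved salt,
salt = 26,100×34.6 + 46,100×39.8 + 24,900×1 = 903,060 + 1,834,780 + 24,900 = 2,762,740
volume = 26,100 + 46,100 + 24,900 = 97,100 m³
S = 2,762,740 / 97,100 = 28.4525 ‰

28.45 ‰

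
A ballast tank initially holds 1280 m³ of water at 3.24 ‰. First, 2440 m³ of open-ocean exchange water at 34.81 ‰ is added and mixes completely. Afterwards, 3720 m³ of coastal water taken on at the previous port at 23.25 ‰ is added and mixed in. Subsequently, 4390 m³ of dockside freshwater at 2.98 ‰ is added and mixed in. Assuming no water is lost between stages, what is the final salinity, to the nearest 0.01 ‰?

Mass of salt is conserved:
Initial salt = 1,280×3.24 = 4,147.2
After stage 1: salt = 4,147.2 + 2,440×34.81 = 89,083.6; volume = 3,720 m³; S = 23.947 ‰
After stage 2: salt = 89,083.6 + 3,720×23.25 = 175,573.6; volume = 7,440 m³; S = 23.599 ‰
After stage 3: salt = 175,573.6 + 4,390×2.98 = 188,655.8; volume = 11,830 m³
S = 188,655.8 / 11,830 = 15.9472 ‰

15.95 ‰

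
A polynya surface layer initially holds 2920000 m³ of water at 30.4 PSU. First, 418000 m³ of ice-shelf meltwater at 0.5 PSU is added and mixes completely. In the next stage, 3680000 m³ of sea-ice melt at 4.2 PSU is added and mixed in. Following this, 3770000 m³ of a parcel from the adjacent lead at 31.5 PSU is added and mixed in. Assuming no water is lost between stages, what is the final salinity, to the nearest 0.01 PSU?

20.69 PSU

Salt balance:
Initial salt = 2,920,000×30.4 = 88,768,000
After stage 1: salt = 88,768,000 + 418,000×0.5 = 88,977,000; volume = 3,338,000 m³; S = 26.656 PSU
After stage 2: salt = 88,977,000 + 3,680,000×4.2 = 104,433,000; volume = 7,018,000 m³; S = 14.881 PSU
After stage 3: salt = 104,433,000 + 3,770,000×31.5 = 223,188,000; volume = 10,788,000 m³
S = 223,188,000 / 10,788,000 = 20.6885 PSU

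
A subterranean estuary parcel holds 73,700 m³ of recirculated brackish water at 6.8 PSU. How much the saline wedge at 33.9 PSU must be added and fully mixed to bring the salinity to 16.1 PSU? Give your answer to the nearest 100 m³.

Salt balance: 73,700×6.8 + V×33.9 = (73,700+V)×16.1
501,160 + 33.9V = 1,186,570 + 16.1V
685,410 = 17.8V
V = 38,506.18 m³

38500 m³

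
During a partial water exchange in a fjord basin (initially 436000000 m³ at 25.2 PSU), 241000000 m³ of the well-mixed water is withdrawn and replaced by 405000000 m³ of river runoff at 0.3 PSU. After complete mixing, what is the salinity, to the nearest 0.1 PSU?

8.4 PSU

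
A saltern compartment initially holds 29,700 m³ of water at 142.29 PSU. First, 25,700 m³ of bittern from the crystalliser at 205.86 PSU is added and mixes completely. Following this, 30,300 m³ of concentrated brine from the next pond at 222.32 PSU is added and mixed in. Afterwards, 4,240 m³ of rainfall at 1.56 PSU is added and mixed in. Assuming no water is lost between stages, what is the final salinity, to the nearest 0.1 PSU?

Conserving salt mass:
Initial salt = 29,700×142.29 = 4,226,013
After stage 1: salt = 4,226,013 + 25,700×205.86 = 9,516,615; volume = 55,400 m³; S = 171.78 PSU
After stage 2: salt = 9,516,615 + 30,300×222.32 = 16,252,911; volume = 85,700 m³; S = 189.649 PSU
After stage 3: salt = 16,252,911 + 4,240×1.56 = 16,259,525.4; volume = 89,940 m³
S = 16,259,525.4 / 89,940 = 180.7819 PSU

180.8 PSU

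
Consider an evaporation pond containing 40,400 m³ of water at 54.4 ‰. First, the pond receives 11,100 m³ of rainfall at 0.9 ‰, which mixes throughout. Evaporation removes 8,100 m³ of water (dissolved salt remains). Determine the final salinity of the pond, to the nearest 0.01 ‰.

50.87 ‰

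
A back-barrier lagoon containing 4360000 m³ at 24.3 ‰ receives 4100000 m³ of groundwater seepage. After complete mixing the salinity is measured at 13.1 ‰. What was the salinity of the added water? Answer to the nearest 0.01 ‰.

1.19 ‰

Salt balance: 4,360,000×24.3 + 4,100,000×S = 8,460,000×13.1
105,948,000 + 4,100,000·S = 110,826,000
S = (110,826,000 − 105,948,000) / 4,100,000 = 1.1898 ‰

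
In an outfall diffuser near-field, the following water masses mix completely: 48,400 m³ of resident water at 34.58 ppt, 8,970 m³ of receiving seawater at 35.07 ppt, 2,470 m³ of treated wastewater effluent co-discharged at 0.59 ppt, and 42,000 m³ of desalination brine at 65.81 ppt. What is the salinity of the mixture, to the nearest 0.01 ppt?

46.68 ppt

Salt balance:
salt = 48,400×34.58 + 8,970×35.07 + 2,470×0.59 + 42,000×65.81 = 1,673,672 + 314,577.9 + 1,457.3 + 2,764,020 = 4,753,727.2
volume = 48,400 + 8,970 + 2,470 + 42,000 = 101,840 m³
S = 4,753,727.2 / 101,840 = 46.6784 ppt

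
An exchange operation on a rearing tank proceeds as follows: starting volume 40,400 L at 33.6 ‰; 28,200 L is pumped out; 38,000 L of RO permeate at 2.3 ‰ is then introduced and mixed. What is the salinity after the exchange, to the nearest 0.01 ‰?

Remaining after removal: 12,200 L at 33.6 ‰ (salt = 409,920)
After addition: salt = 409,920 + 38,000×2.3 = 497,320; volume = 50,200 L
S = 497,320 / 50,200 = 9.9068 ‰

9.91 ‰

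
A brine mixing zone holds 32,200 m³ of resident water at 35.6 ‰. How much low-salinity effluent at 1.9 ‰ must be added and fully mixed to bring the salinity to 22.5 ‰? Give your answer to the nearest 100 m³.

Salt balance: 32,200×35.6 + V×1.9 = (32,200+V)×22.5
1,146,320 + 1.9V = 724,500 + 22.5V
421,820 = 20.6V
V = 20,476.7 m³

20500 m³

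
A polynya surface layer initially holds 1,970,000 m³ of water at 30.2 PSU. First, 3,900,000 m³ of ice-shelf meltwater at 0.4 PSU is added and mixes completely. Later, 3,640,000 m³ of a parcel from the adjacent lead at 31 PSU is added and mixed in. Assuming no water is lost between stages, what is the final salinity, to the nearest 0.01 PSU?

Total salt / total volume:
Initial salt = 1,970,000×30.2 = 59,494,000
After stage 1: salt = 59,494,000 + 3,900,000×0.4 = 61,054,000; volume = 5,870,000 m³; S = 10.401 PSU
After stage 2: salt = 61,054,000 + 3,640,000×31 = 173,894,000; volume = 9,510,000 m³
S = 173,894,000 / 9,510,000 = 18.2854 PSU

18.29 PSU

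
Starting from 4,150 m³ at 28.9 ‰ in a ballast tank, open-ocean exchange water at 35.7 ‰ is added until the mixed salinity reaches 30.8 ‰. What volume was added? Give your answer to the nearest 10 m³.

1610 m³

Salt balance: 4,150×28.9 + V×35.7 = (4,150+V)×30.8
119,935 + 35.7V = 127,820 + 30.8V
7,885 = 4.9V
V = 1,609.18 m³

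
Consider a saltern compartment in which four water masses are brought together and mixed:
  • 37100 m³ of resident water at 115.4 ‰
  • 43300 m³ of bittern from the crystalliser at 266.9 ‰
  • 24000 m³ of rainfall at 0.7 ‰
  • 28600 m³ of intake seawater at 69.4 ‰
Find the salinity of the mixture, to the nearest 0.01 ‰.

134.13 ‰

Conserving salt mass:
salt = 37,100×115.4 + 43,300×266.9 + 24,000×0.7 + 28,600×69.4 = 4,281,340 + 11,556,770 + 16,800 + 1,984,840 = 17,839,750
volume = 37,100 + 43,300 + 24,000 + 28,600 = 133,000 m³
S = 17,839,750 / 133,000 = 134.1335 ‰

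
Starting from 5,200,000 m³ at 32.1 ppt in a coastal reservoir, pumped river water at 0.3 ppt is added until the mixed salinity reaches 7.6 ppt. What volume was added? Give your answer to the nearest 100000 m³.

17500000 m³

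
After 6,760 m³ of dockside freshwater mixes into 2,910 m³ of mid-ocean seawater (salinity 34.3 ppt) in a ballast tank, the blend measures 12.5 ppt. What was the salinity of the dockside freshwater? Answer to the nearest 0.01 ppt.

Salt balance: 2,910×34.3 + 6,760×S = 9,670×12.5
99,813 + 6,760·S = 120,875
S = (120,875 − 99,813) / 6,760 = 3.1157 ppt

3.12 ppt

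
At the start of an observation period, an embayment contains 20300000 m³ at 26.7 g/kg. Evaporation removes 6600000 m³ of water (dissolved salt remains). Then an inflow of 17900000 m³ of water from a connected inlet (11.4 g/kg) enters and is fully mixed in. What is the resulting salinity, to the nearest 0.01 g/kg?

23.61 g/kg

After evaporation: salt = 20,300,000×26.7 = 542,010,000; volume = 20,300,000 − 6,600,000 = 13,700,000 m³
After mixing: salt = 542,010,000 + 17,900,000×11.4 = 746,070,000; volume = 13,700,000 + 17,900,000 = 31,600,000 m³
S = 746,070,000 / 31,600,000 = 23.6098 g/kg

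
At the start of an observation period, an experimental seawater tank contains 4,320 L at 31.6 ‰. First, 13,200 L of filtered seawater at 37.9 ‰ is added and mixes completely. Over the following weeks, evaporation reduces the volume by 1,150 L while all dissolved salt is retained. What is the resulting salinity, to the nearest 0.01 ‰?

38.90 ‰

After mixing: salt = 4,320×31.6 + 13,200×37.9 = 636,792; volume = 17,520 L
After evaporation: salt unchanged = 636,792; volume = 17,520 − 1,150 = 16,370 L
S = 636,792 / 16,370 = 38.8999 ‰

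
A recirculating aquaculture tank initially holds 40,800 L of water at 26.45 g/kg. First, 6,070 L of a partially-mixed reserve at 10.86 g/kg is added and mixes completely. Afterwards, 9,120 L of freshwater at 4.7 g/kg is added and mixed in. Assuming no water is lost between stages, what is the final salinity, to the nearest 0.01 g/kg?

Conserving salt mass:
Initial salt = 40,800×26.45 = 1,079,160
After stage 1: salt = 1,079,160 + 6,070×10.86 = 1,145,080.2; volume = 46,870 L; S = 24.431 g/kg
After stage 2: salt = 1,145,080.2 + 9,120×4.7 = 1,187,944.2; volume = 55,990 L
S = 1,187,944.2 / 55,990 = 21.2171 g/kg

21.22 g/kg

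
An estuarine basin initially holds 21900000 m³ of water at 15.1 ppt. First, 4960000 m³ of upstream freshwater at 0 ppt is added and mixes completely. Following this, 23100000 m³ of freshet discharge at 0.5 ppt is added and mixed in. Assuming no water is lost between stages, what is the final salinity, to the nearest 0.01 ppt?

Total salt / total volume:
Initial salt = 21,900,000×15.1 = 330,690,000
After stage 1: salt = 330,690,000 + 4,960,000×0 = 330,690,000; volume = 26,860,000 m³; S = 12.312 ppt
After stage 2: salt = 330,690,000 + 23,100,000×0.5 = 342,240,000; volume = 49,960,000 m³
S = 342,240,000 / 49,960,000 = 6.8503 ppt

6.85 ppt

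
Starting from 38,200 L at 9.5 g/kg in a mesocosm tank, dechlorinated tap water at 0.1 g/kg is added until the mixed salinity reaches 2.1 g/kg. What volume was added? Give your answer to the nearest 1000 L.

141000 L

Salt balance: 38,200×9.5 + V×0.1 = (38,200+V)×2.1
362,900 + 0.1V = 80,220 + 2.1V
282,680 = 2V
V = 141,340 L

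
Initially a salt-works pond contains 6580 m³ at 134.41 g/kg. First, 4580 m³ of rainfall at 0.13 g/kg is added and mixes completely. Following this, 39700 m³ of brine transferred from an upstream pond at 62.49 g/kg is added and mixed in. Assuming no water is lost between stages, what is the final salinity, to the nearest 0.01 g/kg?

By conservation of dissolved salt,
Initial salt = 6,580×134.41 = 884,417.8
After stage 1: salt = 884,417.8 + 4,580×0.13 = 885,013.2; volume = 11,160 m³; S = 79.302 g/kg
After stage 2: salt = 885,013.2 + 39,700×62.49 = 3,365,866.2; volume = 50,860 m³
S = 3,365,866.2 / 50,860 = 66.179 g/kg

66.18 g/kg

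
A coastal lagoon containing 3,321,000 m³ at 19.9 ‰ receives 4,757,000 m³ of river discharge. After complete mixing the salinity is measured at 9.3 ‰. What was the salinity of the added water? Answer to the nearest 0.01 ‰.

1.90 ‰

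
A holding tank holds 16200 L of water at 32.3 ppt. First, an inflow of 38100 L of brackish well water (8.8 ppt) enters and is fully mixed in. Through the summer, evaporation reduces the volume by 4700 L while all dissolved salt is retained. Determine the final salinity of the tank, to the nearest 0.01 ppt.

17.31 ppt

After mixing: salt = 16,200×32.3 + 38,100×8.8 = 858,540; volume = 54,300 L
After evaporation: salt unchanged = 858,540; volume = 54,300 − 4,700 = 49,600 L
S = 858,540 / 49,600 = 17.3093 ppt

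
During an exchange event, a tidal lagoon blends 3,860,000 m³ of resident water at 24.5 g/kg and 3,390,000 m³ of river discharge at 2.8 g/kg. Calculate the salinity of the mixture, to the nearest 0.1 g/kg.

Salt balance:
salt = 3,860,000×24.5 + 3,390,000×2.8 = 94,570,000 + 9,492,000 = 104,062,000
volume = 3,860,000 + 3,390,000 = 7,250,000 m³
S = 104,062,000 / 7,250,000 = 14.353 g/kg

14.4 g/kg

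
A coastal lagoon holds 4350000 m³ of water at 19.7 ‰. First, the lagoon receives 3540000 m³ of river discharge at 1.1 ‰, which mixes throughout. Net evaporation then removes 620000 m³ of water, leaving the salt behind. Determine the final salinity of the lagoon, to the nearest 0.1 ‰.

After mixing: salt = 4,350,000×19.7 + 3,540,000×1.1 = 89,589,000; volume = 7,890,000 m³
After evaporation: salt unchanged = 89,589,000; volume = 7,890,000 − 620,000 = 7,270,000 m³
S = 89,589,000 / 7,270,000 = 12.3231 ‰

12.3 ‰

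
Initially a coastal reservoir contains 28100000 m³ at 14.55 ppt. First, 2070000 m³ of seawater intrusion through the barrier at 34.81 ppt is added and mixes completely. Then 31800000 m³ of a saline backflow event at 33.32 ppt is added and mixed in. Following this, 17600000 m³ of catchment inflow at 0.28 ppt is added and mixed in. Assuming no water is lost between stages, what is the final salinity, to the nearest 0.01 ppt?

19.42 ppt

By conservation of dissolved salt,
Initial salt = 28,100,000×14.55 = 408,855,000
After stage 1: salt = 408,855,000 + 2,070,000×34.81 = 480,911,700; volume = 30,170,000 m³; S = 15.94 ppt
After stage 2: salt = 480,911,700 + 31,800,000×33.32 = 1,540,487,700; volume = 61,970,000 m³; S = 24.859 ppt
After stage 3: salt = 1,540,487,700 + 17,600,000×0.28 = 1,545,415,700; volume = 79,570,000 m³
S = 1,545,415,700 / 79,570,000 = 19.4221 ppt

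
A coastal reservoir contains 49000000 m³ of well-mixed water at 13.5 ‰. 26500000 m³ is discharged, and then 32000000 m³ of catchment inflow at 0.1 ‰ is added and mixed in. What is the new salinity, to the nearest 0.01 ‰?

Remaining after removal: 22,500,000 m³ at 13.5 ‰ (salt = 303,750,000)
After addition: salt = 303,750,000 + 32,000,000×0.1 = 306,950,000; volume = 54,500,000 m³
S = 306,950,000 / 54,500,000 = 5.6321 ‰

5.63 ‰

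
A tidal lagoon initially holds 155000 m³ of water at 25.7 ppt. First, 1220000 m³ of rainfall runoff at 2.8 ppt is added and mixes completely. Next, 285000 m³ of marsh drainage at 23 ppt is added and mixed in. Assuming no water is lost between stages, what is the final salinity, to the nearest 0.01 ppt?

Mass of salt is conserved:
Initial salt = 155,000×25.7 = 3,983,500
After stage 1: salt = 3,983,500 + 1,220,000×2.8 = 7,399,500; volume = 1,375,000 m³; S = 5.381 ppt
After stage 2: salt = 7,399,500 + 285,000×23 = 13,954,500; volume = 1,660,000 m³
S = 13,954,500 / 1,660,000 = 8.4063 ppt

8.41 ppt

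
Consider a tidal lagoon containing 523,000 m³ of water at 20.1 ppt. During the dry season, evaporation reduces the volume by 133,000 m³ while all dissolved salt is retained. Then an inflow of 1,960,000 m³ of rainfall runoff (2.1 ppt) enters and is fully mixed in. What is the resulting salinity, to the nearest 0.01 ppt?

After evaporation: salt = 523,000×20.1 = 10,512,300; volume = 523,000 − 133,000 = 390,000 m³
After mixing: salt = 10,512,300 + 1,960,000×2.1 = 14,628,300; volume = 390,000 + 1,960,000 = 2,350,000 m³
S = 14,628,300 / 2,350,000 = 6.2248 ppt

6.22 ppt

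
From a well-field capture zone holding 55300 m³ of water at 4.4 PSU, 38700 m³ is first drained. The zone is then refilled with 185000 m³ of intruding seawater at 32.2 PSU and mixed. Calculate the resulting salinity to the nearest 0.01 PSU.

Remaining after removal: 16,600 m³ at 4.4 PSU (salt = 73,040)
After addition: salt = 73,040 + 185,000×32.2 = 6,030,040; volume = 201,600 m³
S = 6,030,040 / 201,600 = 29.9109 PSU

29.91 PSU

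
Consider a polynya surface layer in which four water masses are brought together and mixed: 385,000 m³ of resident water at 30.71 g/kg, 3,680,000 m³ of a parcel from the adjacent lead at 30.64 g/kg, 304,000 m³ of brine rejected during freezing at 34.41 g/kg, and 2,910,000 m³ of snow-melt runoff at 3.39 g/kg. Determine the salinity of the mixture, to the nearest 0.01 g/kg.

19.91 g/kg

Conserving salt mass:
salt = 385,000×30.71 + 3,680,000×30.64 + 304,000×34.41 + 2,910,000×3.39 = 11,823,350 + 112,755,200 + 10,460,640 + 9,864,900 = 144,904,090
volume = 385,000 + 3,680,000 + 304,000 + 2,910,000 = 7,279,000 m³
S = 144,904,090 / 7,279,000 = 19.9071 g/kg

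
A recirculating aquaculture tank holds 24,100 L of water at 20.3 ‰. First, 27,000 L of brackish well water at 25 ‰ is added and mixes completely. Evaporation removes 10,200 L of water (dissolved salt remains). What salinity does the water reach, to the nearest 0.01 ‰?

28.47 ‰

After mixing: salt = 24,100×20.3 + 27,000×25 = 1,164,230; volume = 51,100 L
After evaporation: salt unchanged = 1,164,230; volume = 51,100 − 10,200 = 40,900 L
S = 1,164,230 / 40,900 = 28.4653 ‰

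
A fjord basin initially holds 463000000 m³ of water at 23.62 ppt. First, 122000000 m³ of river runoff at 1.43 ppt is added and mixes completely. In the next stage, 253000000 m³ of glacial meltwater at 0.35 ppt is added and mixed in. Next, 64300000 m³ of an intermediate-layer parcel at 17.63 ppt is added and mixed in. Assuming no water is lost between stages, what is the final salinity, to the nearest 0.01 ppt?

13.67 ppt

Mass of salt is conserved:
Initial salt = 463,000,000×23.62 = 10,936,060,000
After stage 1: salt = 10,936,060,000 + 122,000,000×1.43 = 11,110,520,000; volume = 585,000,000 m³; S = 18.992 ppt
After stage 2: salt = 11,110,520,000 + 253,000,000×0.35 = 11,199,070,000; volume = 838,000,000 m³; S = 13.364 ppt
After stage 3: salt = 11,199,070,000 + 64,300,000×17.63 = 12,332,679,000; volume = 902,300,000 m³
S = 12,332,679,000 / 902,300,000 = 13.668 ppt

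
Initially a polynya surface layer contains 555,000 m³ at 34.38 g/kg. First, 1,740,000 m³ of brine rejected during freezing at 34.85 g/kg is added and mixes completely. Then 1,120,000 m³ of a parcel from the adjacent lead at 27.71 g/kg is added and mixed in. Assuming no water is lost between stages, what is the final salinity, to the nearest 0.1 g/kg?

32.4 g/kg

Weighted by volume,
Initial salt = 555,000×34.38 = 19,080,900
After stage 1: salt = 19,080,900 + 1,740,000×34.85 = 79,719,900; volume = 2,295,000 m³; S = 34.736 g/kg
After stage 2: salt = 79,719,900 + 1,120,000×27.71 = 110,755,100; volume = 3,415,000 m³
S = 110,755,100 / 3,415,000 = 32.4319 g/kg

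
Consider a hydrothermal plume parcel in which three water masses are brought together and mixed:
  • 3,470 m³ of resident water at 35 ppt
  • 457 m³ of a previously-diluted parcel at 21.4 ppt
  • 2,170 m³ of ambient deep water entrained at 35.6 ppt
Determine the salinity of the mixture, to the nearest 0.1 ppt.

34.2 ppt

Mass of salt is conserved:
salt = 3,470×35 + 457×21.4 + 2,170×35.6 = 121,450 + 9,779.8 + 77,252 = 208,481.8
volume = 3,470 + 457 + 2,170 = 6,097 m³
S = 208,481.8 / 6,097 = 34.194 ppt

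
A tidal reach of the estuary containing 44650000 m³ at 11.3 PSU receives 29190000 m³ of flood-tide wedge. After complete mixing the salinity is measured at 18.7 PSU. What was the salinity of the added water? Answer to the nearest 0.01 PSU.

Salt balance: 44,650,000×11.3 + 29,190,000×S = 73,840,000×18.7
504,545,000 + 29,190,000·S = 1,380,808,000
S = (1,380,808,000 − 504,545,000) / 29,190,000 = 30.0193 PSU

30.02 PSU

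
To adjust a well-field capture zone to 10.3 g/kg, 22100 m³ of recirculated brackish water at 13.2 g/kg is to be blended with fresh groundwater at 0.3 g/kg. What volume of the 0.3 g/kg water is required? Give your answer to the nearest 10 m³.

6410 m³

Salt balance: 22,100×13.2 + V×0.3 = (22,100+V)×10.3
291,720 + 0.3V = 227,630 + 10.3V
64,090 = 10V
V = 6,409 m³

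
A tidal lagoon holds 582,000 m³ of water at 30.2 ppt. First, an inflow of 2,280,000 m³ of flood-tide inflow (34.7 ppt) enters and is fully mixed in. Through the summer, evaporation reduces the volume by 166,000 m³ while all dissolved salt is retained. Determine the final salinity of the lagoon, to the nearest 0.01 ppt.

After mixing: salt = 582,000×30.2 + 2,280,000×34.7 = 96,692,400; volume = 2,862,000 m³
After evaporation: salt unchanged = 96,692,400; volume = 2,862,000 − 166,000 = 2,696,000 m³
S = 96,692,400 / 2,696,000 = 35.8651 ppt

35.87 ppt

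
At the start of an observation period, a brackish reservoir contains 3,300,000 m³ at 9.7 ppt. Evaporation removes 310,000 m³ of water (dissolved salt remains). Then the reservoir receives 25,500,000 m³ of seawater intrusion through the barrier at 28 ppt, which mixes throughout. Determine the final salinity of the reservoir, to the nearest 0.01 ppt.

26.18 ppt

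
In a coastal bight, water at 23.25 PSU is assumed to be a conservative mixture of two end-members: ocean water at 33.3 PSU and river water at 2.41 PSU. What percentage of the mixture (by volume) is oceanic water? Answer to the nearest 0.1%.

Let g be the oceanic fraction. Salt balance per unit volume:
g×33.3 + (1−g)×2.41 = 23.25
g = (23.25 − 2.41) / (33.3 − 2.41) = 20.84/30.89 = 0.6747

67.5%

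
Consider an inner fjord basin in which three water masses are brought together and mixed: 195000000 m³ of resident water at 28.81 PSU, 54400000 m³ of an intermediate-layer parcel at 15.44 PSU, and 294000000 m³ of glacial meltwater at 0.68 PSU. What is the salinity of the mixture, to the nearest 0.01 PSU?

Salt balance:
salt = 195,000,000×28.81 + 54,400,000×15.44 + 294,000,000×0.68 = 5,617,950,000 + 839,936,000 + 199,920,000 = 6,657,806,000
volume = 195,000,000 + 54,400,000 + 294,000,000 = 543,400,000 m³
S = 6,657,806,000 / 543,400,000 = 12.2521 PSU

12.25 PSU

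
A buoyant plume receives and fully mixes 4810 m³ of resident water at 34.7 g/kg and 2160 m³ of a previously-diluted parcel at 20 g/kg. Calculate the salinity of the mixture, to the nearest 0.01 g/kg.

Conserving salt mass:
salt = 4,810×34.7 + 2,160×20 = 166,907 + 43,200 = 210,107
volume = 4,810 + 2,160 = 6,970 m³
S = 210,107 / 6,970 = 30.1445 g/kg

30.14 g/kg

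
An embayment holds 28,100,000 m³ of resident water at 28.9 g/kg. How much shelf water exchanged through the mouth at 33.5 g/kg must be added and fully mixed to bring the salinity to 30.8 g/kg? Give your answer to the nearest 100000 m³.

Salt balance: 28,100,000×28.9 + V×33.5 = (28,100,000+V)×30.8
812,090,000 + 33.5V = 865,480,000 + 30.8V
53,390,000 = 2.7V
V = 19,774,074.07 m³

19800000 m³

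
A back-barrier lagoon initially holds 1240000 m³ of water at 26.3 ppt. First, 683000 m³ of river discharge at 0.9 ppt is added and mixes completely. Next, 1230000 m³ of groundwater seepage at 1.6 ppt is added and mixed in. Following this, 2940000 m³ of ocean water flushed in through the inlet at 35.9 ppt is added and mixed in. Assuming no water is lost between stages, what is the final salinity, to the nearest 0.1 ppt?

23.1 ppt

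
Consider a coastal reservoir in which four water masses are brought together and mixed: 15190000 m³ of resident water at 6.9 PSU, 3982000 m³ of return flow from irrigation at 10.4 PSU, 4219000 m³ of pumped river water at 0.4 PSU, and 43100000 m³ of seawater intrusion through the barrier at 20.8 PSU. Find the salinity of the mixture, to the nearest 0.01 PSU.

15.71 PSU

Mass of salt is conserved:
salt = 15,190,000×6.9 + 3,982,000×10.4 + 4,219,000×0.4 + 43,100,000×20.8 = 104,811,000 + 41,412,800 + 1,687,600 + 896,480,000 = 1,044,391,400
volume = 15,190,000 + 3,982,000 + 4,219,000 + 43,100,000 = 66,491,000 m³
S = 1,044,391,400 / 66,491,000 = 15.7073 PSU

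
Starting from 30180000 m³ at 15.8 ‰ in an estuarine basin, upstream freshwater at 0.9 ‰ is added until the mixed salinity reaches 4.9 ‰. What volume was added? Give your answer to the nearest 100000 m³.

82200000 m³

Salt balance: 30,180,000×15.8 + V×0.9 = (30,180,000+V)×4.9
476,844,000 + 0.9V = 147,882,000 + 4.9V
328,962,000 = 4V
V = 82,240,500 m³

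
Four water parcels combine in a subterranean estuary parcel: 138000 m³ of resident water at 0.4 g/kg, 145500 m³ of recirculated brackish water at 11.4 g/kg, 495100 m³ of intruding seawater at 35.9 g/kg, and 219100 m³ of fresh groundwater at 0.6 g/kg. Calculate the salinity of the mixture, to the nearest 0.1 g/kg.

Weighted by volume,
salt = 138,000×0.4 + 145,500×11.4 + 495,100×35.9 + 219,100×0.6 = 55,200 + 1,658,700 + 17,774,090 + 131,460 = 19,619,450
volume = 138,000 + 145,500 + 495,100 + 219,100 = 997,700 m³
S = 19,619,450 / 997,700 = 19.665 g/kg

19.7 g/kg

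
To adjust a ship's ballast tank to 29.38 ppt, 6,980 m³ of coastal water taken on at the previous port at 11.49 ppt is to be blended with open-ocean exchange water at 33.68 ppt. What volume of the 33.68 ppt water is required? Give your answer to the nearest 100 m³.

29000 m³

Salt balance: 6,980×11.49 + V×33.68 = (6,980+V)×29.38
80,200.2 + 33.68V = 205,072.4 + 29.38V
124,872.2 = 4.3V
V = 29,040.05 m³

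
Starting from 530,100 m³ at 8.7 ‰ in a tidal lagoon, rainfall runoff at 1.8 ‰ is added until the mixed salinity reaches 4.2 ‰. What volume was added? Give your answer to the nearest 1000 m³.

994000 m³

Salt balance: 530,100×8.7 + V×1.8 = (530,100+V)×4.2
4,611,870 + 1.8V = 2,226,420 + 4.2V
2,385,450 = 2.4V
V = 993,937.5 m³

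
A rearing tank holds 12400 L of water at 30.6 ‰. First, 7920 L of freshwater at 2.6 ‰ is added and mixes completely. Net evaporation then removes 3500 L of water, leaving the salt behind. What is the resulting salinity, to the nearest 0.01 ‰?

23.78 ‰

After mixing: salt = 12,400×30.6 + 7,920×2.6 = 400,032; volume = 20,320 L
After evaporation: salt unchanged = 400,032; volume = 20,320 − 3,500 = 16,820 L
S = 400,032 / 16,820 = 23.7831 ‰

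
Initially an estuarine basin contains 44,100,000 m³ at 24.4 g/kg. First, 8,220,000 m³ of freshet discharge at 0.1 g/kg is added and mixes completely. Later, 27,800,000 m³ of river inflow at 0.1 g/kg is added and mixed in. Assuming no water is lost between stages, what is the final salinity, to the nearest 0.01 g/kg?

13.48 g/kg

By conservation of dissolved salt,
Initial salt = 44,100,000×24.4 = 1,076,040,000
After stage 1: salt = 1,076,040,000 + 8,220,000×0.1 = 1,076,862,000; volume = 52,320,000 m³; S = 20.582 g/kg
After stage 2: salt = 1,076,862,000 + 27,800,000×0.1 = 1,079,642,000; volume = 80,120,000 m³
S = 1,079,642,000 / 80,120,000 = 13.4753 g/kg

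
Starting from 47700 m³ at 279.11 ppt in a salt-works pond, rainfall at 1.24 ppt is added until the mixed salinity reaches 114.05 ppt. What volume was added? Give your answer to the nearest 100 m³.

Salt balance: 47,700×279.11 + V×1.24 = (47,700+V)×114.05
13,313,547 + 1.24V = 5,440,185 + 114.05V
7,873,362 = 112.81V
V = 69,793.12 m³

69800 m³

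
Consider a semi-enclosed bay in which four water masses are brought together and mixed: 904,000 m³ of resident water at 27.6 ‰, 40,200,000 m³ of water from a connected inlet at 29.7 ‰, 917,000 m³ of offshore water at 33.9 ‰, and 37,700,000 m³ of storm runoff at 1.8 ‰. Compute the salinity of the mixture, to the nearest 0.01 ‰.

16.53 ‰

Weighted by volume,
salt = 904,000×27.6 + 40,200,000×29.7 + 917,000×33.9 + 37,700,000×1.8 = 24,950,400 + 1,193,940,000 + 31,086,300 + 67,860,000 = 1,317,836,700
volume = 904,000 + 40,200,000 + 917,000 + 37,700,000 = 79,721,000 m³
S = 1,317,836,700 / 79,721,000 = 16.5306 ‰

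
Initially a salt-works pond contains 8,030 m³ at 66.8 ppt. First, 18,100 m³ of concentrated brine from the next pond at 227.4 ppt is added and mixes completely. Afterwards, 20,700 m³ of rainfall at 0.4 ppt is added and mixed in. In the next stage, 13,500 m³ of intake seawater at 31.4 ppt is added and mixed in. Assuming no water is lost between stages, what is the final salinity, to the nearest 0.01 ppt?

84.28 ppt

Total salt / total volume:
Initial salt = 8,030×66.8 = 536,404
After stage 1: salt = 536,404 + 18,100×227.4 = 4,652,344; volume = 26,130 m³; S = 178.046 ppt
After stage 2: salt = 4,652,344 + 20,700×0.4 = 4,660,624; volume = 46,830 m³; S = 99.522 ppt
After stage 3: salt = 4,660,624 + 13,500×31.4 = 5,084,524; volume = 60,330 m³
S = 5,084,524 / 60,330 = 84.2785 ppt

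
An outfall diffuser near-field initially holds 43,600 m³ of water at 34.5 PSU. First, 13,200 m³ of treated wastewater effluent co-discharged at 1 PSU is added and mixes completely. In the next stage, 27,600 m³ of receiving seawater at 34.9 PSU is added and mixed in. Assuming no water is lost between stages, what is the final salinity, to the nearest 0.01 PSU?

29.39 PSU

By conservation of dissolved salt,
Initial salt = 43,600×34.5 = 1,504,200
After stage 1: salt = 1,504,200 + 13,200×1 = 1,517,400; volume = 56,800 m³; S = 26.715 PSU
After stage 2: salt = 1,517,400 + 27,600×34.9 = 2,480,640; volume = 84,400 m³
S = 2,480,640 / 84,400 = 29.3915 PSU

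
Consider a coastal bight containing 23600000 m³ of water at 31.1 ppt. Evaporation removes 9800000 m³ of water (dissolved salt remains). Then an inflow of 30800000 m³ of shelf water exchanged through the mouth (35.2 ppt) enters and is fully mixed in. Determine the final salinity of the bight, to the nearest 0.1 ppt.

After evaporation: salt = 23,600,000×31.1 = 733,960,000; volume = 23,600,000 − 9,800,000 = 13,800,000 m³
After mixing: salt = 733,960,000 + 30,800,000×35.2 = 1,818,120,000; volume = 13,800,000 + 30,800,000 = 44,600,000 m³
S = 1,818,120,000 / 44,600,000 = 40.765 ppt

40.8 ppt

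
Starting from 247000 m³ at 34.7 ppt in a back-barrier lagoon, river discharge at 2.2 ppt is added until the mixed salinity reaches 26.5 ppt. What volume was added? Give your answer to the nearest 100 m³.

83300 m³

Salt balance: 247,000×34.7 + V×2.2 = (247,000+V)×26.5
8,570,900 + 2.2V = 6,545,500 + 26.5V
2,025,400 = 24.3V
V = 83,349.79 m³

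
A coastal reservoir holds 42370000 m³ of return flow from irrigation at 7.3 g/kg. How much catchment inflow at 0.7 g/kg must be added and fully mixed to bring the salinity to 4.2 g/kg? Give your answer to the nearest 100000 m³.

Salt balance: 42,370,000×7.3 + V×0.7 = (42,370,000+V)×4.2
309,301,000 + 0.7V = 177,954,000 + 4.2V
131,347,000 = 3.5V
V = 37,527,714.29 m³

37500000 m³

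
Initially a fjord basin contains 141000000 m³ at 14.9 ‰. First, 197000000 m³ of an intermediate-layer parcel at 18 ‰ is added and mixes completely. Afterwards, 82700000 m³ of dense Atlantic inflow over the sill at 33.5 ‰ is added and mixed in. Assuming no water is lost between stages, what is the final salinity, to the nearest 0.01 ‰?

20.01 ‰

Conserving salt mass:
Initial salt = 141,000,000×14.9 = 2,100,900,000
After stage 1: salt = 2,100,900,000 + 197,000,000×18 = 5,646,900,000; volume = 338,000,000 m³; S = 16.707 ‰
After stage 2: salt = 5,646,900,000 + 82,700,000×33.5 = 8,417,350,000; volume = 420,700,000 m³
S = 8,417,350,000 / 420,700,000 = 20.008 ‰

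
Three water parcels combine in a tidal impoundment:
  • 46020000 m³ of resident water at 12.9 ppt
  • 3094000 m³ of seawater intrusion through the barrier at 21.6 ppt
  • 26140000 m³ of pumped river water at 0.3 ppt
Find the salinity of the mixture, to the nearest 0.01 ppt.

8.88 ppt

Total salt / total volume:
salt = 46,020,000×12.9 + 3,094,000×21.6 + 26,140,000×0.3 = 593,658,000 + 66,830,400 + 7,842,000 = 668,330,400
volume = 46,020,000 + 3,094,000 + 26,140,000 = 75,254,000 m³
S = 668,330,400 / 75,254,000 = 8.881 ppt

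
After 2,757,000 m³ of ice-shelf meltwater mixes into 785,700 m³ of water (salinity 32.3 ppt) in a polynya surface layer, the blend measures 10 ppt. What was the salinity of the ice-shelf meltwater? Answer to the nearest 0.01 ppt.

3.64 ppt

Salt balance: 785,700×32.3 + 2,757,000×S = 3,542,700×10
25,378,110 + 2,757,000·S = 35,427,000
S = (35,427,000 − 25,378,110) / 2,757,000 = 3.6449 ppt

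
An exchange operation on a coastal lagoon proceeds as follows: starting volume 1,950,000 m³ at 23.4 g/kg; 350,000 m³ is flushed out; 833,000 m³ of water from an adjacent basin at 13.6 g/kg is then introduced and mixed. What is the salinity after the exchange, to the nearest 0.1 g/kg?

20.0 g/kg

Remaining after removal: 1,600,000 m³ at 23.4 g/kg (salt = 37,440,000)
After addition: salt = 37,440,000 + 833,000×13.6 = 48,768,800; volume = 2,433,000 m³
S = 48,768,800 / 2,433,000 = 20.0447 g/kg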